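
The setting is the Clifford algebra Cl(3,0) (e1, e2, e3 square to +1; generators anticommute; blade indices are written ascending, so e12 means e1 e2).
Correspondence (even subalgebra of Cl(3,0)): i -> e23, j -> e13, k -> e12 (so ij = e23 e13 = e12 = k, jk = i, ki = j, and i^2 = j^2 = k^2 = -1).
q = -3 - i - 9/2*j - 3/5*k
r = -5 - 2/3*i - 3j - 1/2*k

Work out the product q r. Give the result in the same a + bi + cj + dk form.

In blades: q = -3 - 3/5*e12 - 9/2*e13 - e23, r = -5 - 1/2*e12 - 3*e13 - 2/3*e23.
Distribute q over r term by term (generator squares from the signature, products reordered to ascending indices): (-3)*r = 15 + 3/2*e12 + 9*e13 + 2*e23; (-3/5*e12)*r = -3/10 + 3*e12 + 2/5*e13 - 9/5*e23; (-9/2*e13)*r = -27/2 - 3*e12 + 45/2*e13 + 9/4*e23; (-e23)*r = -2/3 + 3*e12 - 1/2*e13 + 5*e23.
Sum: 8/15 + 9/2*e12 + 157/5*e13 + 149/20*e23; translating back through the correspondence:
Answer: 8/15 + 149/20*i + 157/5*j + 9/2*k


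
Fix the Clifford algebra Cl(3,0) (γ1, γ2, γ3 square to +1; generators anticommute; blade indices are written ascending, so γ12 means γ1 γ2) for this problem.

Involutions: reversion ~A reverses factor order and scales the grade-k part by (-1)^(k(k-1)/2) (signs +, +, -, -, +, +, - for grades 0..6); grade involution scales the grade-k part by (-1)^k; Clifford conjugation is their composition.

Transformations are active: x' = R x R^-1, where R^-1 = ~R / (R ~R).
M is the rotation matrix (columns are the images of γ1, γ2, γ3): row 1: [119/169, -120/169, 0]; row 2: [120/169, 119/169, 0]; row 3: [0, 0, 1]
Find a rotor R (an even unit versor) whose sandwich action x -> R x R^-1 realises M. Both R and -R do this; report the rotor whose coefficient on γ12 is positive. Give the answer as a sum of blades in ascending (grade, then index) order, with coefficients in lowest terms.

Method: write R = a + b12*γ12 + b13*γ13 + b23*γ23 with a^2 + b12^2 + b13^2 + b23^2 = 1 (so R^-1 = ~R). Expanding the columns R e_j ~R gives tr M = 4a^2 - 1 and, from the antisymmetric part, M21 - M12 = -4a*b12, M13 - M31 = 4a*b13, M32 - M23 = -4a*b23.
Here tr M = 407/169, so a^2 = (1 + tr M)/4 = 144/169 and a = ±12/13. Taking a = 12/13: M21 - M12 = 240/169, M13 - M31 = 0, M32 - M23 = 0, giving b12 = -5/13, b13 = 0, b23 = 0, i.e. R = 12/13 - 5/13*γ12.
Its γ12 coefficient is negative, so report the other preimage -R.
Answer: -12/13 + 5/13*γ12. Sheet selection: the two-to-one cover makes ±R indistinguishable at the matrix level (trace 407/169), so uniqueness comes from the required sign on γ12.


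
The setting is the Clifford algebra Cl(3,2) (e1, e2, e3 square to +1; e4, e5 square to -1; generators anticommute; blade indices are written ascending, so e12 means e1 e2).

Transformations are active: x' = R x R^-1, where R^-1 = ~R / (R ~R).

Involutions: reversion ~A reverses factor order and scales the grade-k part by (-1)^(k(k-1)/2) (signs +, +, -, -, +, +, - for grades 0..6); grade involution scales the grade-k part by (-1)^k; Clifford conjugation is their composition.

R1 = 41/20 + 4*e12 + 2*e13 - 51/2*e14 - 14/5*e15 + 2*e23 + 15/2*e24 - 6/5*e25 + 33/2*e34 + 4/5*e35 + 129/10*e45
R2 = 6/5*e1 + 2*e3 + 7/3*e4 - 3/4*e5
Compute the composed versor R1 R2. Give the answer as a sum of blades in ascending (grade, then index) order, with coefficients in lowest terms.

Distribute over the terms of R2 (each basis-blade product reordered to ascending indices, repeated generators contracted through their squares):
R1 (6/5*e1) = 123/50*e1 - 24/5*e2 - 12/5*e3 + 153/5*e4 + 84/25*e5 + 12/5*e123 + 9*e124 - 36/25*e125 + 99/5*e134 + 24/25*e135 + 387/25*e145
R1 (2*e3) = 4*e1 + 4*e2 + 41/10*e3 - 33*e4 - 8/5*e5 + 8*e123 + 51*e134 + 28/5*e135 - 15*e234 + 12/5*e235 + 129/5*e345
R1 (7/3*e4) = 119/2*e1 - 35/2*e2 - 77/2*e3 + 287/60*e4 + 301/10*e5 + 28/3*e124 + 14/3*e134 + 98/15*e145 + 14/3*e234 + 14/5*e245 - 28/15*e345
R1 (-3/4*e5) = -21/10*e1 - 9/10*e2 + 3/5*e3 + 387/40*e4 - 123/80*e5 - 3*e125 - 3/2*e135 + 153/8*e145 - 3/2*e235 - 45/8*e245 - 99/8*e345
Summing the partial products and collecting blades:
Answer: 3193/50*e1 - 96/5*e2 - 181/5*e3 + 1447/120*e4 + 12129/400*e5 + 52/5*e123 + 55/3*e124 - 111/25*e125 + 1132/15*e134 + 253/50*e135 + 24683/600*e145 - 31/3*e234 + 9/10*e235 - 113/40*e245 + 1387/120*e345


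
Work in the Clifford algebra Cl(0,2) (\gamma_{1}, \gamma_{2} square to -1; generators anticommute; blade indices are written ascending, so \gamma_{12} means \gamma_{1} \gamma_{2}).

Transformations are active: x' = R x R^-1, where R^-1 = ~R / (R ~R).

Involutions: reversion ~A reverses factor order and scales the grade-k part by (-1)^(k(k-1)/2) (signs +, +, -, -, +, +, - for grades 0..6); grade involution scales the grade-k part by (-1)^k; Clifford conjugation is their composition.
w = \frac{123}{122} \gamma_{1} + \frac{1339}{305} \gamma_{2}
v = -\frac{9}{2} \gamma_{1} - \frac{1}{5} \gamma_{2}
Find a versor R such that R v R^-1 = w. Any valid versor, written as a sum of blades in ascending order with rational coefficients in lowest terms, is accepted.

Key observation: q(v) = q(w) = -\frac{2029}{100} (sandwiches preserve the norm), so R = v + w = -\frac{213}{61} \gamma_{1} + \frac{1278}{305} \gamma_{2} works whenever it is invertible — the component of v along it is kept and (v - w)/2 reverses, sending v to w.
Answer: -\frac{213}{61} \gamma_{1} + \frac{1278}{305} \gamma_{2}


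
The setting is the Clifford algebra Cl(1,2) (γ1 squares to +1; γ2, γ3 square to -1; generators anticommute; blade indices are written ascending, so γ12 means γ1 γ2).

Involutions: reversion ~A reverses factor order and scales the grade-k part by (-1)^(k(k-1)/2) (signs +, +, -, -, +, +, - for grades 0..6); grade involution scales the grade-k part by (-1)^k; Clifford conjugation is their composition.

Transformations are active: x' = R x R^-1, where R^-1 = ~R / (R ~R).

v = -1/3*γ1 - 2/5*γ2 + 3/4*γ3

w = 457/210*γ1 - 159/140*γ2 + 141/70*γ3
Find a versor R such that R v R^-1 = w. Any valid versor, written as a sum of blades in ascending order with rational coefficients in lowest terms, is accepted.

R = v + w = 129/70*γ1 - 43/28*γ2 + 387/140*γ3 works: the equal norms (-2201/3600) guarantee its sandwich swaps v into w.
Answer: 129/70*γ1 - 43/28*γ2 + 387/140*γ3


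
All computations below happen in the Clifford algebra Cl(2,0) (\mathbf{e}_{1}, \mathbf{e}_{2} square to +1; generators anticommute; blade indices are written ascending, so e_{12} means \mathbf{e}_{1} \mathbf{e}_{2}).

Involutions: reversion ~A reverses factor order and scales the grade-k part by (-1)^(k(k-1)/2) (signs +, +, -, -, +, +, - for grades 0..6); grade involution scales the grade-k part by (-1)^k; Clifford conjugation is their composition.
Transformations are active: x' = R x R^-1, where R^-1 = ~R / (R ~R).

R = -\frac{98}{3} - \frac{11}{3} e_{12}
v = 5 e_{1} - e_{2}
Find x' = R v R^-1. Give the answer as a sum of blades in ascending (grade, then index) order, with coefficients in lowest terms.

~R = -\frac{98}{3} + \frac{11}{3} e_{12}, and R ~R = \frac{9725}{9}, so R^-1 = ~R / (\frac{9725}{9}).
R v = -\frac{479}{3} e_{1} + 51 e_{2}
Answer: \frac{45259}{9725} e_{1} - \frac{20263}{9725} e_{2}


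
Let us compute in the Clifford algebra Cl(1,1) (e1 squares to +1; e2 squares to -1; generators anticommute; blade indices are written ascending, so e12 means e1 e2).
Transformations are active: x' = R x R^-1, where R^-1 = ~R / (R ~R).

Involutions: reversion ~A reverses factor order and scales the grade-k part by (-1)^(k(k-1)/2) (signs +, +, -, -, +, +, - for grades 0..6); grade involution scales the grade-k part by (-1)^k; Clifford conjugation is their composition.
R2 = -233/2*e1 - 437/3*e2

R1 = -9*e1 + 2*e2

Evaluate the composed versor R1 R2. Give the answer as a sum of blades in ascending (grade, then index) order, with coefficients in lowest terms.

Distribute over the terms of R1 (each basis-blade product reordered to ascending indices, repeated generators contracted through their squares):
(-9*e1) R2 = 2097/2 + 1311*e12
(2*e2) R2 = 874/3 + 233*e12
Summing the partial products and collecting blades:
Answer: 8039/6 + 1544*e12


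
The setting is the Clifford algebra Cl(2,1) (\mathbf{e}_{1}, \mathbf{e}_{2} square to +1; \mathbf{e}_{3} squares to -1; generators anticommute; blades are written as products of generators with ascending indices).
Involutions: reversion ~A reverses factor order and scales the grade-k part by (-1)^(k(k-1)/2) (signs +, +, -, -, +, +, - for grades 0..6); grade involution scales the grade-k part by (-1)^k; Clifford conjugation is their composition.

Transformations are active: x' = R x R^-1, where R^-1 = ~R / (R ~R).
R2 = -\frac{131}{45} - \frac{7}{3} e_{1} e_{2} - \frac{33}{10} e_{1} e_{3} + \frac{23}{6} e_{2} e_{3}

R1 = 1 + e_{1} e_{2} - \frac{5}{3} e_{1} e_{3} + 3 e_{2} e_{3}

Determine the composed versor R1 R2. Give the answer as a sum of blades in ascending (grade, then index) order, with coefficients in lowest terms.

Distribute over the terms of R1 (each basis-blade product reordered to ascending indices, repeated generators contracted through their squares):
(1) R2 = -\frac{131}{45} - \frac{7}{3} e_{1} e_{2} - \frac{33}{10} e_{1} e_{3} + \frac{23}{6} e_{2} e_{3}
(e_{1} e_{2}) R2 = \frac{7}{3} - \frac{131}{45} e_{1} e_{2} + \frac{23}{6} e_{1} e_{3} + \frac{33}{10} e_{2} e_{3}
(-\frac{5}{3} e_{1} e_{3}) R2 = \frac{11}{2} - \frac{115}{18} e_{1} e_{2} + \frac{131}{27} e_{1} e_{3} + \frac{35}{9} e_{2} e_{3}
(3 e_{2} e_{3}) R2 = \frac{23}{2} + \frac{99}{10} e_{1} e_{2} + 7 e_{1} e_{3} - \frac{131}{15} e_{2} e_{3}
Summing the partial products and collecting blades:
Answer: \frac{739}{45} - \frac{26}{15} e_{1} e_{2} + \frac{1672}{135} e_{1} e_{3} + \frac{103}{45} e_{2} e_{3}


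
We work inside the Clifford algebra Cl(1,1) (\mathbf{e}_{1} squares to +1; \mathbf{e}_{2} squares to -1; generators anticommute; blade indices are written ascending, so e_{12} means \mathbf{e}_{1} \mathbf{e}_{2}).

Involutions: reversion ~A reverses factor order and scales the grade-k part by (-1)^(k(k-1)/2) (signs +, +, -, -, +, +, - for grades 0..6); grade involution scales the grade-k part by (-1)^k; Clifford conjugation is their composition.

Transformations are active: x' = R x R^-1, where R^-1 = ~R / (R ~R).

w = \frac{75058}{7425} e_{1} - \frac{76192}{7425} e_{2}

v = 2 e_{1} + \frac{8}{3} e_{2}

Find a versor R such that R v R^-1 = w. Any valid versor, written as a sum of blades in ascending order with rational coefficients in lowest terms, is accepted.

Sketch: the shared square -\frac{28}{9} makes R = v + w = \frac{89908}{7425} e_{1} - \frac{56392}{7425} e_{2} the natural versor; its sandwich fixes that direction, negates (v - w)/2, and sends v to w.
Answer: \frac{89908}{7425} e_{1} - \frac{56392}{7425} e_{2}


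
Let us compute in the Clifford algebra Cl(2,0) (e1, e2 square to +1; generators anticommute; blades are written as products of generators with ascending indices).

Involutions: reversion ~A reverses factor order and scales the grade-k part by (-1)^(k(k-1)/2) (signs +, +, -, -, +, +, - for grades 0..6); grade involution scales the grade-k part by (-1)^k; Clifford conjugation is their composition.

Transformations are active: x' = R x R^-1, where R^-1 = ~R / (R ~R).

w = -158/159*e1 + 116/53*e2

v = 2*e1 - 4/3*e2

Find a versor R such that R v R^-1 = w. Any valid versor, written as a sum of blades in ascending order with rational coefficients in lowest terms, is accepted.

Take R = v + w = 160/159*e1 + 136/159*e2. Because q(v) = q(w) = 52/9, conjugation by R sends v exactly to w.
Answer: 160/159*e1 + 136/159*e2


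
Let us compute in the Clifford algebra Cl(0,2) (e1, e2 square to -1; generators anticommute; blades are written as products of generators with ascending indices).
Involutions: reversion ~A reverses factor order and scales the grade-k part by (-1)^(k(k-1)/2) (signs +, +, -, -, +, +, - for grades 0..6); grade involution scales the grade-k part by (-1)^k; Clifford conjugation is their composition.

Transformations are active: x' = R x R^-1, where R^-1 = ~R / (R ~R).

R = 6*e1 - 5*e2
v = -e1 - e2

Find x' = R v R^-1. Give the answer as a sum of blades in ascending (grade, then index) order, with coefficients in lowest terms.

~R = 6*e1 - 5*e2, and R ~R = -61, so R^-1 = ~R / (-61).
R v = 1 - 11*e1 e2
Answer: 49/61*e1 + 71/61*e2


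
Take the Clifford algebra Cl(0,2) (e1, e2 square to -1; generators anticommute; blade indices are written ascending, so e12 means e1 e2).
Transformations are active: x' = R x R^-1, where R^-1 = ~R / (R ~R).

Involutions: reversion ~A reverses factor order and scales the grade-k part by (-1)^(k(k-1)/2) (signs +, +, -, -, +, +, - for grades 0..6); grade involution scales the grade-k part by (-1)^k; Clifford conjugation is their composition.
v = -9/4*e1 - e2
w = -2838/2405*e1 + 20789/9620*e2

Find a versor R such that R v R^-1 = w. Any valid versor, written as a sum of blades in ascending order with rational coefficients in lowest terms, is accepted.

A norm check does it: q(v) = q(w) = -97/16, hence R = v + w = -32997/9620*e1 + 11169/9620*e2 realises the map — parallel part kept, (v - w)/2 negated, v carried to w.
Answer: -32997/9620*e1 + 11169/9620*e2


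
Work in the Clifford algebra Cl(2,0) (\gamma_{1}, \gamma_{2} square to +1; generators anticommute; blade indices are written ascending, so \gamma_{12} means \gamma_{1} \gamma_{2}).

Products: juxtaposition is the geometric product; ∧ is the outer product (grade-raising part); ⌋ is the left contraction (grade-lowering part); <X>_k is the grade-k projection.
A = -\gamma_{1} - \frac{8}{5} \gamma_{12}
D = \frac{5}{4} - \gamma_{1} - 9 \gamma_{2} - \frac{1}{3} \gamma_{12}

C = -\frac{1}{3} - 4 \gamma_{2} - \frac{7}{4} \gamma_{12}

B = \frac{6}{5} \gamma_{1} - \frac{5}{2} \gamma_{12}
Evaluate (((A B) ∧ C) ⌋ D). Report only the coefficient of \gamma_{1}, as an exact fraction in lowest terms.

step 1: -\frac{26}{5} + \frac{221}{50} \gamma_{2}
step 2: \frac{26}{15} + \frac{2899}{150} \gamma_{2} + \frac{91}{10} \gamma_{12}
step 3: -\frac{8437}{50} + \frac{2119}{450} \gamma_{1} - \frac{78}{5} \gamma_{2} - \frac{26}{45} \gamma_{12}
Answer: \frac{2119}{450}


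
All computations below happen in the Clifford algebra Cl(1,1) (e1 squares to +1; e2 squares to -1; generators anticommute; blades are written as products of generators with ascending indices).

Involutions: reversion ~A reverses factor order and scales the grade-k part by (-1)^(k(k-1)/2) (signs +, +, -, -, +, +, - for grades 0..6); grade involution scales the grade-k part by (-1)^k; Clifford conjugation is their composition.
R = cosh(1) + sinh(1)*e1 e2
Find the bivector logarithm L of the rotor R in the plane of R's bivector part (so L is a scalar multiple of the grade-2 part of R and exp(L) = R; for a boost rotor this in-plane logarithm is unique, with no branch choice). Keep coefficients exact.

The scalar part of R is cosh(1), which determines |rapidity| via cosh; the sign lives in the bivector part, and pairing them (bivector part over sinh of the rapidity = the plane) gives the unique in-plane L = rapidity * plane.
Concretely: cosh(rapidity) = cosh(1) gives rapidity = ±1, and since rapidity/sinh(rapidity) is even the sign is immaterial: L = (rapidity/sinh(rapidity)) * <R>_2 = (1/sinh(1)) * <R>_2.
Answer: e1 e2


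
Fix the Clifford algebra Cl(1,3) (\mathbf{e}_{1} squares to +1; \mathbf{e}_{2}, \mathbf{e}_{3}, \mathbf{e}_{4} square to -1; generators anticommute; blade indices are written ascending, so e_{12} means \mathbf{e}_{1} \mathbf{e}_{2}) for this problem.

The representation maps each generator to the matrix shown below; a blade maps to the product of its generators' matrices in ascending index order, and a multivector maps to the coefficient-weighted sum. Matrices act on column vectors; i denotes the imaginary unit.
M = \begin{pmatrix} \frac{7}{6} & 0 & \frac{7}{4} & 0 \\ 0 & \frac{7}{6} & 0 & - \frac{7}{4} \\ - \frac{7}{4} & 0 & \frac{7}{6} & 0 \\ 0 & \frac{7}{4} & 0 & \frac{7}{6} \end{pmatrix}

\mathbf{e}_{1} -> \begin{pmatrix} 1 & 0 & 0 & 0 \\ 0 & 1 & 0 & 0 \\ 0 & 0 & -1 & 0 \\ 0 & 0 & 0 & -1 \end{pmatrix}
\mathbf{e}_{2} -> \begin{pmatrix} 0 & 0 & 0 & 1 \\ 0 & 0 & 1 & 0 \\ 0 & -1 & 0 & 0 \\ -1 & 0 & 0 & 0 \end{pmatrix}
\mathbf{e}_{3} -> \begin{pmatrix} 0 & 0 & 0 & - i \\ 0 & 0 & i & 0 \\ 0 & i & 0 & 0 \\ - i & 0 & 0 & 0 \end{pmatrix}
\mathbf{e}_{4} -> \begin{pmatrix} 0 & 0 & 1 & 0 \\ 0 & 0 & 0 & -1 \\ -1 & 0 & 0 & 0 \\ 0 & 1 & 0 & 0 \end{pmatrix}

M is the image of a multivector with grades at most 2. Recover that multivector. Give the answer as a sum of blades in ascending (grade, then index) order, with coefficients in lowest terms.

Method: the blade images are trace-orthogonal — tr(rho(e_A) rho(e_B)^-1) = 4 if A = B and 0 otherwise — and rho(e_A)^-1 = (e_A)^2 * rho(e_A) with (e_A)^2 = +1 or -1, so the coefficient of e_A in the preimage is (e_A)^2 * tr(M rho(e_A))/4.
Nonzero projections over blades of grade <= 2: 1: (1)^2 = +1, tr(M 1) = \frac{14}{3}, coefficient \frac{7}{6}; e_{4}: (e_{4})^2 = -1, tr(M rho(e_{4})) = -7, coefficient \frac{7}{4}. Every other blade of grade <= 2 projects to 0.
Answer: \frac{7}{6} + \frac{7}{4} e_{4}


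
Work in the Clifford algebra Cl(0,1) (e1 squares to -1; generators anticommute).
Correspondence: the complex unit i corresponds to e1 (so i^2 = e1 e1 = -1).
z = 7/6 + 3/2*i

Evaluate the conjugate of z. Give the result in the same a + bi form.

In blades: z = 7/6 + 3/2*e1.
Conjugation here is Clifford conjugation: the scalar is fixed and the grade-1 and grade-2 blades all flip sign, giving 7/6 - 3/2*e1; translating back:
Answer: 7/6 - 3/2*i


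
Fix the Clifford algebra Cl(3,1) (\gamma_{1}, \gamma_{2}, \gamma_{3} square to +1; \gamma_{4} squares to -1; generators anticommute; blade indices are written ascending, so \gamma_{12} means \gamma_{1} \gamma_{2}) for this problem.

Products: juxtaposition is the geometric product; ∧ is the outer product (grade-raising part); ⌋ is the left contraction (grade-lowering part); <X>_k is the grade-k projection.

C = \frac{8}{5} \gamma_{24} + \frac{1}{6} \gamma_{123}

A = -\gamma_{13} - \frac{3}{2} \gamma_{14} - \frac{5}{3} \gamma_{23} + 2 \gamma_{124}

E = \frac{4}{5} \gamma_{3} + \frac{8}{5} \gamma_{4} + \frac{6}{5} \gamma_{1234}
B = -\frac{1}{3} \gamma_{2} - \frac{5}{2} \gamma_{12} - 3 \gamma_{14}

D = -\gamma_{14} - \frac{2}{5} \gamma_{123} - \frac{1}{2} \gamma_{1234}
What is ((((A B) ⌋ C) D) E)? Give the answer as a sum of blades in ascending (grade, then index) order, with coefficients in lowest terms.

step 1: \frac{9}{2} + 6 \gamma_{2} - \frac{5}{9} \gamma_{3} + 5 \gamma_{4} - \frac{25}{6} \gamma_{13} + \frac{2}{3} \gamma_{14} + \frac{5}{2} \gamma_{23} + \frac{15}{4} \gamma_{24} - 3 \gamma_{34} - \frac{1}{3} \gamma_{123} - \frac{1}{2} \gamma_{124} + 5 \gamma_{1234}
step 2: \frac{109}{18} - \frac{5}{12} \gamma_{1} + \frac{263}{36} \gamma_{2} + \frac{48}{5} \gamma_{4} - \frac{5}{54} \gamma_{12} - \gamma_{13} + \frac{36}{5} \gamma_{24} + \frac{3}{4} \gamma_{123}
step 3: \frac{3}{10} - \frac{48}{5} \gamma_{1} + \frac{2}{5} \gamma_{2} - \frac{1}{27} \gamma_{3} + \frac{19}{24} \gamma_{4} + \frac{36}{5} \gamma_{12} + \frac{587}{90} \gamma_{13} - \frac{109}{18} \gamma_{14} + \frac{1}{6} \gamma_{23} + \frac{11}{27} \gamma_{24} - \frac{113}{108} \gamma_{34} - \frac{65}{9} \gamma_{123} + \frac{263}{36} \gamma_{124} + \frac{1391}{1800} \gamma_{134} - \frac{13}{24} \gamma_{234} + \frac{731}{900} \gamma_{1234}
step 4: -\frac{15329}{6750} + \frac{4667}{300} \gamma_{1} + \frac{5519}{13500} \gamma_{2} - \frac{9251}{1350} \gamma_{3} + \frac{6739}{675} \gamma_{4} - \frac{337}{18} \gamma_{12} - \frac{3527}{375} \gamma_{13} - \frac{36401}{2250} \gamma_{14} - \frac{152}{25} \gamma_{23} + \frac{89}{10} \gamma_{24} - \frac{12599}{1350} \gamma_{34} + \frac{24347}{4500} \gamma_{123} + \frac{12179}{1125} \gamma_{124} + \frac{74}{5} \gamma_{134} - \frac{7816}{675} \gamma_{234} - \frac{426}{25} \gamma_{1234}
Answer: -\frac{15329}{6750} + \frac{4667}{300} \gamma_{1} + \frac{5519}{13500} \gamma_{2} - \frac{9251}{1350} \gamma_{3} + \frac{6739}{675} \gamma_{4} - \frac{337}{18} \gamma_{12} - \frac{3527}{375} \gamma_{13} - \frac{36401}{2250} \gamma_{14} - \frac{152}{25} \gamma_{23} + \frac{89}{10} \gamma_{24} - \frac{12599}{1350} \gamma_{34} + \frac{24347}{4500} \gamma_{123} + \frac{12179}{1125} \gamma_{124} + \frac{74}{5} \gamma_{134} - \frac{7816}{675} \gamma_{234} - \frac{426}{25} \gamma_{1234}


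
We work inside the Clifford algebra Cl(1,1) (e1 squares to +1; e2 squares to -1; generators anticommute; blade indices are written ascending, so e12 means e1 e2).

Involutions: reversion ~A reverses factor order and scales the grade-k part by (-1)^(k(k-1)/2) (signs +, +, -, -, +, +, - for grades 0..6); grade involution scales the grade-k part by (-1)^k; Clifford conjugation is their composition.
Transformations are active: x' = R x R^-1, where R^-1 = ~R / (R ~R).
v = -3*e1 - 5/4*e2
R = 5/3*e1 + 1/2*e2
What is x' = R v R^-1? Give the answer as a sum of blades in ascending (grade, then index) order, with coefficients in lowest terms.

~R = 5/3*e1 + 1/2*e2, and R ~R = 91/36, so R^-1 = ~R / (91/36).
R v = -35/8 - 7/12*e12
Answer: -36/13*e1 - 25/52*e2


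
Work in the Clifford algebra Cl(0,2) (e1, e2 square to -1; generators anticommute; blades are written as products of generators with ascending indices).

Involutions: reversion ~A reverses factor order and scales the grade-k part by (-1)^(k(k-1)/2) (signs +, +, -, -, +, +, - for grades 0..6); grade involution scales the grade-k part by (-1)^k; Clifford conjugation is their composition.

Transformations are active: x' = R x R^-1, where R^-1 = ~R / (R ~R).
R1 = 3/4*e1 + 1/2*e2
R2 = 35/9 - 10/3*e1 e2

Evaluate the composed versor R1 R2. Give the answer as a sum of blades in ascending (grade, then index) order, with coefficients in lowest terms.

Distribute over the terms of R1 (each basis-blade product reordered to ascending indices, repeated generators contracted through their squares):
(3/4*e1) R2 = 35/12*e1 + 5/2*e2
(1/2*e2) R2 = -5/3*e1 + 35/18*e2
Summing the partial products and collecting blades:
Answer: 5/4*e1 + 40/9*e2


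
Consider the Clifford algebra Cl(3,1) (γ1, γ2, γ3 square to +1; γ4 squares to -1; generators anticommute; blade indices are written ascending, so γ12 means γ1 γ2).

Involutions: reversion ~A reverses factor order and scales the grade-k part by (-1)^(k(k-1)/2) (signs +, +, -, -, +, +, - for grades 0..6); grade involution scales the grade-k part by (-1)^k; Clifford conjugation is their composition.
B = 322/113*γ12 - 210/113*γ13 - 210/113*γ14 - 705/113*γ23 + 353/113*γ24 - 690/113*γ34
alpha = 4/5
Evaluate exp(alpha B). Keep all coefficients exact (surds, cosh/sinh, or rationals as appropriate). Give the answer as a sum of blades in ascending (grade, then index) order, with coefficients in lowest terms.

B^2 term by term: the squares give (322/113)^2*(γ12)^2 + (-210/113)^2*(γ13)^2 + (-210/113)^2*(γ14)^2 + (-705/113)^2*(γ23)^2 + (353/113)^2*(γ24)^2 + (-690/113)^2*(γ34)^2 = 103684/12769*(-1) + 44100/12769*(-1) + 44100/12769*(+1) + 497025/12769*(-1) + 124609/12769*(+1) + 476100/12769*(+1) = 0 (each basis 2-blade squares to minus the product of its generators' squares); cross terms between blades sharing an index anticommute and cancel; the commuting (index-disjoint) pairs give grade-4 terms 2*c*c'*(blade product), which cancel blade by blade — γ1234: -444360/12769 + 148260/12769 + 296100/12769 = 0 — confirming B is simple. So B^2 = 0.
B^2 = 0, hence only two terms survive: exp(alpha B) = 1 + alpha B (parabolic case).
Answer: 1 + 1288/565*γ12 - 168/113*γ13 - 168/113*γ14 - 564/113*γ23 + 1412/565*γ24 - 552/113*γ34


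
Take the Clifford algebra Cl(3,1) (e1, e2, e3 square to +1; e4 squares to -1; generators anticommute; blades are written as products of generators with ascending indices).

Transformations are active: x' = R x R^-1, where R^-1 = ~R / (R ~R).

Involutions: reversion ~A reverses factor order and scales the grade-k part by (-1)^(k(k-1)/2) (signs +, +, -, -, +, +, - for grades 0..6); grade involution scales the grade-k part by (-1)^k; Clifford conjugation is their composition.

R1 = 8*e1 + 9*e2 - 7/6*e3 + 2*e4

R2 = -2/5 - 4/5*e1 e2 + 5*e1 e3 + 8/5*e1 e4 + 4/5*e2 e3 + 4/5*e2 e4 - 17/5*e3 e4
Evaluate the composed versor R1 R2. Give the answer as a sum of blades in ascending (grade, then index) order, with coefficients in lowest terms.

Distribute over the terms of R1 (each basis-blade product reordered to ascending indices, repeated generators contracted through their squares):
(8*e1) R2 = -16/5*e1 - 32/5*e2 + 40*e3 + 64/5*e4 + 32/5*e1 e2 e3 + 32/5*e1 e2 e4 - 136/5*e1 e3 e4
(9*e2) R2 = 36/5*e1 - 18/5*e2 + 36/5*e3 + 36/5*e4 - 45*e1 e2 e3 - 72/5*e1 e2 e4 - 153/5*e2 e3 e4
(-7/6*e3) R2 = 35/6*e1 + 14/15*e2 + 7/15*e3 + 119/30*e4 + 14/15*e1 e2 e3 + 28/15*e1 e3 e4 + 14/15*e2 e3 e4
(2*e4) R2 = 16/5*e1 + 8/5*e2 - 34/5*e3 - 4/5*e4 - 8/5*e1 e2 e4 + 10*e1 e3 e4 + 8/5*e2 e3 e4
Summing the partial products and collecting blades:
Answer: 391/30*e1 - 112/15*e2 + 613/15*e3 + 139/6*e4 - 113/3*e1 e2 e3 - 48/5*e1 e2 e4 - 46/3*e1 e3 e4 - 421/15*e2 e3 e4


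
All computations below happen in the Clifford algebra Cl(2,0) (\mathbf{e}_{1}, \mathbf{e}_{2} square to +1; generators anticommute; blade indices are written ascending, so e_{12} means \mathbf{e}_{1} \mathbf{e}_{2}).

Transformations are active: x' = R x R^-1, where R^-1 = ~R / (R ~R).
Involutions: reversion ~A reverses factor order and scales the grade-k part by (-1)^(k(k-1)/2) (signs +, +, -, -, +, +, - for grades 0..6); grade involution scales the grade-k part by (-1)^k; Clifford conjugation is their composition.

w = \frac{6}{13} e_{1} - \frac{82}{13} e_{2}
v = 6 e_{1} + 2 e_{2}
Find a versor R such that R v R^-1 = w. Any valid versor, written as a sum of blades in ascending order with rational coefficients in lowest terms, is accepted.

Equal squares first: v^2 = w^2 = 40. Then v + w = \frac{84}{13} e_{1} - \frac{56}{13} e_{2} is a versor taking v to w, provided it is invertible.
Answer: \frac{84}{13} e_{1} - \frac{56}{13} e_{2}


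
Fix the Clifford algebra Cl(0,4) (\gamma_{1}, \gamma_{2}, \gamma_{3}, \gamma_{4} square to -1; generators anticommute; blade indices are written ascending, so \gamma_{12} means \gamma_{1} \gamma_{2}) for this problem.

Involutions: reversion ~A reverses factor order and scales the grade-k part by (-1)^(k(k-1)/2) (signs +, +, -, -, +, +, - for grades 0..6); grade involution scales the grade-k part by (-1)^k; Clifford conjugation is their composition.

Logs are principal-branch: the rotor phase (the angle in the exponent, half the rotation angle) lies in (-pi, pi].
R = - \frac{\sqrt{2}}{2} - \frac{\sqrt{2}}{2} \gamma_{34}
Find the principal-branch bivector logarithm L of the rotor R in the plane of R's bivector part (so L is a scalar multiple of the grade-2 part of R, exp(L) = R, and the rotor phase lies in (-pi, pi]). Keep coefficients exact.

The scalar part of R is - \frac{\sqrt{2}}{2}, and that scalar determines the rotor phase on the principal branch; recovering the unit plane as bivector-part over sine of the phase gives L = phase * plane.
Concretely: cos(phase) = - \frac{\sqrt{2}}{2} gives phase = ±\frac{3 \pi}{4}, and since phase/sin(phase) is even the sign is immaterial: L = (phase/sin(phase)) * <R>_2 = (\frac{3 \sqrt{2} \pi}{4}) * <R>_2.
Answer: - \frac{3 \pi}{4} \gamma_{34}


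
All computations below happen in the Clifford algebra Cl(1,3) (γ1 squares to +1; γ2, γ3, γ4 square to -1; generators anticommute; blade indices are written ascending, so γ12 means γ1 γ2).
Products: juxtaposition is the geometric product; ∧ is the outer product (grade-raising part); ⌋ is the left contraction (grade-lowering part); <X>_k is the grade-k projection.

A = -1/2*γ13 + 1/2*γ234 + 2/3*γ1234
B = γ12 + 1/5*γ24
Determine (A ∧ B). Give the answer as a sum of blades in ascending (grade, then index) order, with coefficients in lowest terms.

step 1: 1/10*γ1234
Answer: 1/10*γ1234


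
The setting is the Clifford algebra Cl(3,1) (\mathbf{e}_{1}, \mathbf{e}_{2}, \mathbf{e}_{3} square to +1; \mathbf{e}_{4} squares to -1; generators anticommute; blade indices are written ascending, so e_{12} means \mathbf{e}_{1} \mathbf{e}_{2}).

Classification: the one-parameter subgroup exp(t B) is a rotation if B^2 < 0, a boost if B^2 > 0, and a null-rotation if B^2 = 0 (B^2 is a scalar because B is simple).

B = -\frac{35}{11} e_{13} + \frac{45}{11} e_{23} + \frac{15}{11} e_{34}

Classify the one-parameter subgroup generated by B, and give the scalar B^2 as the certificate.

B^2 term by term: the squares give (-\frac{35}{11})^2*(e_{13})^2 + (\frac{45}{11})^2*(e_{23})^2 + (\frac{15}{11})^2*(e_{34})^2 = \frac{1225}{121}*(-1) + \frac{2025}{121}*(-1) + \frac{225}{121}*(+1) = -25 (each basis 2-blade squares to minus the product of its generators' squares); cross terms between blades sharing an index anticommute and cancel. So B^2 = -25.
Answer: rotation, certificate B^2 = -25. Key observation: B^2 = -25 is a conjugation invariant, so its sign decides the class regardless of the surface form of B.


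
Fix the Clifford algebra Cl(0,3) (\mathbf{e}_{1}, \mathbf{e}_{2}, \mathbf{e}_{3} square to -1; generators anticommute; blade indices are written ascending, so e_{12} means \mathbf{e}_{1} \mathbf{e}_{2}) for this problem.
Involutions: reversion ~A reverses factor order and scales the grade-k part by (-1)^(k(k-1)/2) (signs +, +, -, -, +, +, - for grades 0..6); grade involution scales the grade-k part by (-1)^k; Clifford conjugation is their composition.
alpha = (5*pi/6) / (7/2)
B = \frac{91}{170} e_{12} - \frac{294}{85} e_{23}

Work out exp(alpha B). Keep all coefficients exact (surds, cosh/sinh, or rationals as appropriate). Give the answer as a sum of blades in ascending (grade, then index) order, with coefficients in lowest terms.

B^2 term by term: the squares give (\frac{91}{170})^2*(e_{12})^2 + (-\frac{294}{85})^2*(e_{23})^2 = \frac{8281}{28900}*(-1) + \frac{86436}{7225}*(-1) = -\frac{49}{4} (each basis 2-blade squares to minus the product of its generators' squares); cross terms between blades sharing an index anticommute and cancel. So B^2 = -\frac{49}{4}.
B^2 = -\frac{49}{4} — circular case — the even/odd split gives cos and sin: l = \frac{7}{2}, alpha*l = \frac{5 \pi}{6}, so exp(alpha B) = cos(\frac{5 \pi}{6}) + (sin(\frac{5 \pi}{6})/(\frac{7}{2}))*B = - \frac{\sqrt{3}}{2} + (\frac{1}{7})*B.
Answer: - \frac{\sqrt{3}}{2} + \frac{13}{170} e_{12} - \frac{42}{85} e_{23}


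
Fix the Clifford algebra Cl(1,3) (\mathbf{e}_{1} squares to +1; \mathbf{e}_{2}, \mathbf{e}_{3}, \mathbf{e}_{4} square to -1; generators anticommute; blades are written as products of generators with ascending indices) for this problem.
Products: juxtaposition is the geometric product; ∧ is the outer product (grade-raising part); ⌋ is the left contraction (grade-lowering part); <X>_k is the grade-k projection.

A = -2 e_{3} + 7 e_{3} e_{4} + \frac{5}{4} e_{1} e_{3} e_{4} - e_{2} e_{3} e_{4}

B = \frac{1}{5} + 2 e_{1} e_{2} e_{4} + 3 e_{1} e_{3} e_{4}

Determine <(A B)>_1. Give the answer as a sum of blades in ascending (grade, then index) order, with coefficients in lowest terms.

step 1: -\frac{15}{4} - 21 e_{1} - \frac{2}{5} e_{3} - 3 e_{1} e_{2} + 2 e_{1} e_{3} - 6 e_{1} e_{4} - \frac{5}{2} e_{2} e_{3} + \frac{7}{5} e_{3} e_{4} - 14 e_{1} e_{2} e_{3} + \frac{1}{4} e_{1} e_{3} e_{4} - \frac{1}{5} e_{2} e_{3} e_{4} - 4 e_{1} e_{2} e_{3} e_{4}
step 2: -21 e_{1} - \frac{2}{5} e_{3}
Answer: -21 e_{1} - \frac{2}{5} e_{3}


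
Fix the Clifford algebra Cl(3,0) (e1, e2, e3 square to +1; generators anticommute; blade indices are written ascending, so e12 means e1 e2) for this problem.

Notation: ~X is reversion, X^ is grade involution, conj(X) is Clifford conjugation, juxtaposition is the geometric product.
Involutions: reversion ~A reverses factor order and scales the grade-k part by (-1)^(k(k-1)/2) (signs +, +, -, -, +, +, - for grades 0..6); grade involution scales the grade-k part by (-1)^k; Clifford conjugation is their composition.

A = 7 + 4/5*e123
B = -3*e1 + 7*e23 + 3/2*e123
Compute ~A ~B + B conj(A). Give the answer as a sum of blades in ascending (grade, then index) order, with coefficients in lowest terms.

first term: -6/5 - 133/5*e1 - 233/5*e23 - 21/2*e123
second term: -6/5 - 133/5*e1 + 233/5*e23 + 21/2*e123
Answer: -12/5 - 266/5*e1


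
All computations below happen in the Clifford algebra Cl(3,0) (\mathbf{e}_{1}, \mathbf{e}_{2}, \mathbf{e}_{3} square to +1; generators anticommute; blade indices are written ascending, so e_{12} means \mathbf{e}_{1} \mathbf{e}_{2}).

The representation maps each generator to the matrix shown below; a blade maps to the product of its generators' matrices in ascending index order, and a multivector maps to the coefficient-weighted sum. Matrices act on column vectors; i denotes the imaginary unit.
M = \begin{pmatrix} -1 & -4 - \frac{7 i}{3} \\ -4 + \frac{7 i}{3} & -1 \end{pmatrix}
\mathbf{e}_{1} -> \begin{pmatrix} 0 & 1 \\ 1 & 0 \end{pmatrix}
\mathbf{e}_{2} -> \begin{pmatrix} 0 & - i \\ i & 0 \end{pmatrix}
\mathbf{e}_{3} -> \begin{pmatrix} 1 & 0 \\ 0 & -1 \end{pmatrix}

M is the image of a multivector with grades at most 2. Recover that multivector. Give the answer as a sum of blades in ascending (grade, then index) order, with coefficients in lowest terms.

Method: 1, rho(e_{1}), rho(e_{2}), rho(e_{3}) form a trace-orthogonal basis of the 2x2 complex matrices (tr(X Y) = 2 if X = Y, else 0), so M = m0*1 + m1*rho(e_{1}) + m2*rho(e_{2}) + m3*rho(e_{3}) with m0 = tr(M)/2 = -1, m1 = tr(M rho(e_{1}))/2 = -4, m2 = tr(M rho(e_{2}))/2 = \frac{7}{3}, m3 = tr(M rho(e_{3}))/2 = 0.
Multiplying table entries, the bivector images are rho(e_{12}) = i*rho(e_{3}), rho(e_{13}) = -i*rho(e_{2}), rho(e_{23}) = i*rho(e_{1}); with real blade coefficients the real parts of m0..m3 are the coefficients of 1, e_{1}, e_{2}, e_{3} and the imaginary parts give the bivectors (e_{23}: Im m1, e_{13}: -Im m2, e_{12}: Im m3).
Answer: -1 - 4 e_{1} + \frac{7}{3} e_{2}


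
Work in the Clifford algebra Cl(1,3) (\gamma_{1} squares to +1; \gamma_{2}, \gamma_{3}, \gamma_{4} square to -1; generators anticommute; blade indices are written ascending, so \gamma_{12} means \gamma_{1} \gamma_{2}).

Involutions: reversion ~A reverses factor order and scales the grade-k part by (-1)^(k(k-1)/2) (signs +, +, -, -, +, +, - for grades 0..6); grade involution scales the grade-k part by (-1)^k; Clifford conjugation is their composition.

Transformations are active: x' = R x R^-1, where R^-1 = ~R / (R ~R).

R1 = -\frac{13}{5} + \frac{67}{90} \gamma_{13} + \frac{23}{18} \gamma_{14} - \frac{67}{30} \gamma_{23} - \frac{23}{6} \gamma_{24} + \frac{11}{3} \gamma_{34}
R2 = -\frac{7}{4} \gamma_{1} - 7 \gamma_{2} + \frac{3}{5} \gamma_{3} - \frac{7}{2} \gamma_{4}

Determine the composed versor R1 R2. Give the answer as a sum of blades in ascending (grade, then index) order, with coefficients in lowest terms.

Distribute over the terms of R2 (each basis-blade product reordered to ascending indices, repeated generators contracted through their squares):
R1 (-\frac{7}{4} \gamma_{1}) = \frac{91}{20} \gamma_{1} + \frac{469}{360} \gamma_{3} + \frac{161}{72} \gamma_{4} + \frac{469}{120} \gamma_{123} + \frac{161}{24} \gamma_{124} - \frac{77}{12} \gamma_{134}
R1 (-7 \gamma_{2}) = \frac{91}{5} \gamma_{2} + \frac{469}{30} \gamma_{3} + \frac{161}{6} \gamma_{4} + \frac{469}{90} \gamma_{123} + \frac{161}{18} \gamma_{124} - \frac{77}{3} \gamma_{234}
R1 (\frac{3}{5} \gamma_{3}) = -\frac{67}{150} \gamma_{1} + \frac{67}{50} \gamma_{2} - \frac{39}{25} \gamma_{3} + \frac{11}{5} \gamma_{4} - \frac{23}{30} \gamma_{134} + \frac{23}{10} \gamma_{234}
R1 (-\frac{7}{2} \gamma_{4}) = \frac{161}{36} \gamma_{1} - \frac{161}{12} \gamma_{2} + \frac{77}{6} \gamma_{3} + \frac{91}{10} \gamma_{4} - \frac{469}{180} \gamma_{134} + \frac{469}{60} \gamma_{234}
Summing the partial products and collecting blades:
Answer: \frac{3859}{450} \gamma_{1} + \frac{1837}{300} \gamma_{2} + \frac{50777}{1800} \gamma_{3} + \frac{14533}{360} \gamma_{4} + \frac{3283}{360} \gamma_{123} + \frac{1127}{72} \gamma_{124} - \frac{881}{90} \gamma_{134} - \frac{311}{20} \gamma_{234}


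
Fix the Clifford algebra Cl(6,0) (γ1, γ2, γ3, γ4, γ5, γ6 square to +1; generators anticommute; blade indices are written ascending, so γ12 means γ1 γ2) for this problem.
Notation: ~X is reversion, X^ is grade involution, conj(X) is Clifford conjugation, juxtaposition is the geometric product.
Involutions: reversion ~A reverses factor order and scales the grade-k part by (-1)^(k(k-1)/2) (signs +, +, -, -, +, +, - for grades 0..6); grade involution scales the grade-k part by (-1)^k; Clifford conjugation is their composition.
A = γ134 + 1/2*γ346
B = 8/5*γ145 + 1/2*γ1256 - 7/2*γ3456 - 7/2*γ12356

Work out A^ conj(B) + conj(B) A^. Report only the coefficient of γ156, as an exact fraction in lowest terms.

first term: 7/4*γ5 - 8/5*γ35 - 7/2*γ156 + 7/4*γ1245 + 4/5*γ1356 + 7/2*γ2456 + 1/4*γ12345 - 1/2*γ23456
second term: -7/4*γ5 + 8/5*γ35 - 7/2*γ156 - 7/4*γ1245 + 4/5*γ1356 - 7/2*γ2456 - 1/4*γ12345 + 1/2*γ23456
Answer: -7


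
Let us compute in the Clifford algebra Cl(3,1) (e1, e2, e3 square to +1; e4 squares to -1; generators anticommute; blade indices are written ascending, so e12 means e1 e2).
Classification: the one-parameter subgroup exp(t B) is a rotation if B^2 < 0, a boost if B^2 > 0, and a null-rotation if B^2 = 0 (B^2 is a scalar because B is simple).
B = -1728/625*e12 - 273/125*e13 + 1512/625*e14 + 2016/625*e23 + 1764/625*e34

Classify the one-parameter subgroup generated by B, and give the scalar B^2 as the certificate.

B^2 term by term: the squares give (-1728/625)^2*(e12)^2 + (-273/125)^2*(e13)^2 + (1512/625)^2*(e14)^2 + (2016/625)^2*(e23)^2 + (1764/625)^2*(e34)^2 = 2985984/390625*(-1) + 74529/15625*(-1) + 2286144/390625*(+1) + 4064256/390625*(-1) + 3111696/390625*(+1) = -9 (each basis 2-blade squares to minus the product of its generators' squares); cross terms between blades sharing an index anticommute and cancel; the commuting (index-disjoint) pairs give grade-4 terms 2*c*c'*(blade product), which cancel blade by blade — e1234: -6096384/390625 + 6096384/390625 = 0 — confirming B is simple. So B^2 = -9.
Answer: rotation, certificate B^2 = -9. Key observation: B^2 = -9 is a conjugation invariant, so its sign decides the class regardless of the surface form of B.


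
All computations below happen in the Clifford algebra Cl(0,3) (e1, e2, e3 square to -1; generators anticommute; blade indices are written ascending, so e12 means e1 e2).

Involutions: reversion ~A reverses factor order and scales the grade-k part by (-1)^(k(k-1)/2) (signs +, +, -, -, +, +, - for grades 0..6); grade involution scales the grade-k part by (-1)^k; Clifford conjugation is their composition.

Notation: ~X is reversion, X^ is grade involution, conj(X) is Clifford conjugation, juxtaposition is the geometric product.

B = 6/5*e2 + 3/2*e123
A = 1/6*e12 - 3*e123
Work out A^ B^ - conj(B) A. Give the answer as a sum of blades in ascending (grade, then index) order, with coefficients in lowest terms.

first term: -9/2 + 1/5*e1 + 1/4*e3 - 18/5*e13
second term: -9/2 - 1/5*e1 - 1/4*e3 + 18/5*e13
Answer: 2/5*e1 + 1/2*e3 - 36/5*e13


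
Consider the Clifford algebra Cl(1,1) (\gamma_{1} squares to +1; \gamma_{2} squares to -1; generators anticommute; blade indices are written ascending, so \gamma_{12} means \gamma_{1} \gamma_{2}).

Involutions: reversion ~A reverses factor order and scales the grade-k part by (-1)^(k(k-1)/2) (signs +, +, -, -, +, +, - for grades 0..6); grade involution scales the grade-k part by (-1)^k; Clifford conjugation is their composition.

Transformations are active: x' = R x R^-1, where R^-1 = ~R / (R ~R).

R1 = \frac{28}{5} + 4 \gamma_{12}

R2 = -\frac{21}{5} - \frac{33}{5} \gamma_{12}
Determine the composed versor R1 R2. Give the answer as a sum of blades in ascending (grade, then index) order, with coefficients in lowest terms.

Distribute over the terms of R1 (each basis-blade product reordered to ascending indices, repeated generators contracted through their squares):
(\frac{28}{5}) R2 = -\frac{588}{25} - \frac{924}{25} \gamma_{12}
(4 \gamma_{12}) R2 = -\frac{132}{5} - \frac{84}{5} \gamma_{12}
Summing the partial products and collecting blades:
Answer: -\frac{1248}{25} - \frac{1344}{25} \gamma_{12}
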